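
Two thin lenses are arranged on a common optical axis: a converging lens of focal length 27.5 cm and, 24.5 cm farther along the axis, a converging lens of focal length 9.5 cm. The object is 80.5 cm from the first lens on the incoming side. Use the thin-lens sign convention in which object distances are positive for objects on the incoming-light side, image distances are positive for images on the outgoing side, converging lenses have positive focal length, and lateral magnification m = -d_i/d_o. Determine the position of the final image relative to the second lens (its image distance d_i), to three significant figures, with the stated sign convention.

Lens 1: 1/d_i1 = 1/f_1 - 1/d_o1 = 1/27.5 - 1/80.5 = 0.02394 cm^-1, so d_i1 = 41.769 cm.
This image would form 41.769 cm past lens 1, i.e. 17.269 cm beyond lens 2, so it is a virtual object for lens 2: d_o2 = 24.5 - 41.769 = -17.269 cm.
Lens 2: 1/d_i2 = 1/f_2 - 1/d_o2 = 1/9.5 - 1/(-17.269) = 0.16317 cm^-1, so d_i2 = 6.129 cm.

6.13 cm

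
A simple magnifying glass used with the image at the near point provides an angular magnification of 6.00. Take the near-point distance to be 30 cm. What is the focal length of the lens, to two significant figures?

6.0 cm

For the image at the near point, M = 1 + D/f.
f = D/(M - 1) = 30/(6.0 - 1) = 6.000 cm.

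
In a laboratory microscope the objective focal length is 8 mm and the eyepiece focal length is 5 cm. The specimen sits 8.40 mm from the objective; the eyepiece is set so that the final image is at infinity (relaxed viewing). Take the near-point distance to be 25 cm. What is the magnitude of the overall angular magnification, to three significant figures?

100

Convert to cm: f_obj = 8 mm = 0.8 cm; d_o = 8.40 mm = 0.84 cm.
Objective: 1/d_i = 1/f_obj - 1/d_o = 1/0.8 - 1/0.84 = 0.05952 cm^-1, so d_i = 16.800 cm.
m_obj = -d_i/d_o = -16.800/0.84 = -20.000.
Eyepiece angular magnification (image at infinity): M_eye = D/f_e = 25/5 = 5.000.
Overall M = m_obj x M_eye = (-20.000)(5.000) = -100.00.
|M| = 100.00.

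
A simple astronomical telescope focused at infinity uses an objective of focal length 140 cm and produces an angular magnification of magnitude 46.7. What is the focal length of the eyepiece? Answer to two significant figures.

3.0 cm

|M| = f_obj/f_eye, so f_eye = f_obj/|M| = 140/46.7 = 2.998 cm.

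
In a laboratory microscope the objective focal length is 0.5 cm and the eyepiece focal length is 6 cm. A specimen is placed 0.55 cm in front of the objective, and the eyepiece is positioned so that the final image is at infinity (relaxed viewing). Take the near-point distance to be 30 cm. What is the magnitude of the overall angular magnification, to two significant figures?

50

Objective: 1/d_i = 1/f_obj - 1/d_o = 1/0.5 - 1/0.55 = 0.18182 cm^-1, so d_i = 5.500 cm.
m_obj = -d_i/d_o = -5.500/0.55 = -10.000.
Eyepiece angular magnification (image at infinity): M_eye = D/f_e = 30/6 = 5.000.
Overall M = m_obj x M_eye = (-10.000)(5.000) = -50.00.
|M| = 50.00.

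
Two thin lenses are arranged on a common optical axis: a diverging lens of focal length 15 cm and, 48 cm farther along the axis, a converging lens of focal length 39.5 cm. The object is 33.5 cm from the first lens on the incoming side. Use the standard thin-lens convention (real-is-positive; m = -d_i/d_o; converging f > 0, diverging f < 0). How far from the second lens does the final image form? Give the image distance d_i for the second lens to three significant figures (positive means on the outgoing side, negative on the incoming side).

Applying the thin-lens equation to the first lens, 1/(-15) = 1/33.5 + 1/d_i1, which gives d_i1 = -10.361 cm.
The intermediate image is virtual, 10.361 cm to the left of lens 1, so d_o2 = L - d_i1 = 48 - (-10.361) = 58.361 cm.
Applying the thin-lens equation again with f_2 = 39.5 cm and d_o2 = 58.361 cm gives d_i2 = 122.224 cm.

122 cm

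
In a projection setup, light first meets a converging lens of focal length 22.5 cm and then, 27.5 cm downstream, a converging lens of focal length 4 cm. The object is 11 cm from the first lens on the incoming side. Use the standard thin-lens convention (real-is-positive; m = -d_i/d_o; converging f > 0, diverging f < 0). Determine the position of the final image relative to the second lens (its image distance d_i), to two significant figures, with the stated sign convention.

Lens 1: 1/d_i1 = 1/f_1 - 1/d_o1 = 1/22.5 - 1/11 = -0.04646 cm^-1, so d_i1 = -21.522 cm.
With d_i1 < 0 the first image is virtual and lies on the object side; the object distance for lens 2 is d_o2 = 27.5 - (-21.522) = 49.022 cm.
Lens 2: 1/d_i2 = 1/f_2 - 1/d_o2 = 1/4 - 1/(49.022) = 0.22960 cm^-1, so d_i2 = 4.355 cm.

4.4 cm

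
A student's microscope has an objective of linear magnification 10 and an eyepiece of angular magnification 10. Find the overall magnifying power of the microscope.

The overall magnification of a compound microscope is the product of the objective and eyepiece magnifications:
M = M_obj x M_eye = 10 x 10 = 100.

100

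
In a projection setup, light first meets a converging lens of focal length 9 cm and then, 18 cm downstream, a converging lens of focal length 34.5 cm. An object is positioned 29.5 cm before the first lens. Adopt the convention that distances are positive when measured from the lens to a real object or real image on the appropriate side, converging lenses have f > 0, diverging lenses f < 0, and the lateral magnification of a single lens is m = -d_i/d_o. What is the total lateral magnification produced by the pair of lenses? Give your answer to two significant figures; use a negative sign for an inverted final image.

Lens 1: 1/d_i1 = 1/f_1 - 1/d_o1 = 1/9 - 1/29.5 = 0.07721 cm^-1, so d_i1 = 12.951 cm.
m_1 = -(12.951)/29.5 = -0.4390.
The intermediate image is 12.951 cm to the right of lens 1, so d_o2 = L - d_i1 = 18 - 12.951 = 5.049 cm.
Lens 2: 1/d_i2 = 1/f_2 - 1/d_o2 = 1/34.5 - 1/(5.049) = -0.16908 cm^-1, so d_i2 = -5.914 cm.
m_2 = -(-5.914)/(5.049) = 1.1714.
Overall magnification: m = m_1 m_2 = -0.5143.

-0.51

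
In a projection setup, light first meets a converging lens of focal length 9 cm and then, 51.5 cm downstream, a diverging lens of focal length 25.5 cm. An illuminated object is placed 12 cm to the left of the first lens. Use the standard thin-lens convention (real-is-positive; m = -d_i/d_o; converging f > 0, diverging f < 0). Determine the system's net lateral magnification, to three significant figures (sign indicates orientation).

First lens: d_i1 = 1/(1/9 - 1/12) = 36.000 cm.
m_1 = -(36.000)/12 = -3.0000.
Object distance for lens 2: d_o2 = 51.5 - 36.000 = 15.500 cm.
Second lens: d_i2 = 1/(1/(-25.5) - 1/(15.500)) = -9.640 cm.
m_2 = -(-9.640)/(15.500) = 0.6220.
Total m = m_1 x m_2 = (-3.0000)(0.6220) = -1.8659.

-1.87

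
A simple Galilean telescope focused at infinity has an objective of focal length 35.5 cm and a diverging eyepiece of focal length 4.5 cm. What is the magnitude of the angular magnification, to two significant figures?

7.9

|M| = f_obj/|f_eye| = 35.5/4.5 = 7.889.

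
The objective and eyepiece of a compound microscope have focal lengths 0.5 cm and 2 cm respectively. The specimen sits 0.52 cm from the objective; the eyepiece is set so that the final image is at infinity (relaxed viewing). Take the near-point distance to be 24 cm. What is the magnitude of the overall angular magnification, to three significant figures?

300

Objective: 1/d_i = 1/f_obj - 1/d_o = 1/0.5 - 1/0.52 = 0.07692 cm^-1, so d_i = 13.000 cm.
m_obj = -d_i/d_o = -13.000/0.52 = -25.000.
Eyepiece angular magnification (image at infinity): M_eye = D/f_e = 24/2 = 12.000.
Overall M = m_obj x M_eye = (-25.000)(12.000) = -300.00.
|M| = 300.00.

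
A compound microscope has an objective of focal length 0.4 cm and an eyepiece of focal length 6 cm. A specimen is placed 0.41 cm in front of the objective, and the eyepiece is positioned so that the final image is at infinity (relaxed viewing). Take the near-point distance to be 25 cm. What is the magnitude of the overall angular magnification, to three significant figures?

167

Objective: 1/d_i = 1/f_obj - 1/d_o = 1/0.4 - 1/0.41 = 0.06098 cm^-1, so d_i = 16.400 cm.
m_obj = -d_i/d_o = -16.400/0.41 = -40.000.
Eyepiece angular magnification (image at infinity): M_eye = D/f_e = 25/6 = 4.167.
Overall M = m_obj x M_eye = (-40.000)(4.167) = -166.67.
|M| = 166.67.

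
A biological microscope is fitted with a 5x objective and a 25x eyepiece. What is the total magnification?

125

The overall magnification of a compound microscope is the product of the objective and eyepiece magnifications:
M = M_obj x M_eye = 5 x 25 = 125.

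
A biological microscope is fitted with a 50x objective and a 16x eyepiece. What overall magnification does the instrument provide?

800

The overall magnification of a compound microscope is the product of the objective and eyepiece magnifications:
M = M_obj x M_eye = 50 x 16 = 800.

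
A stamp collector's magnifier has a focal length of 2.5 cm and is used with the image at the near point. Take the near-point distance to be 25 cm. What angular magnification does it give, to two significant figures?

M = 1 + D/f = 1 + 25/2.5 = 11.000.

11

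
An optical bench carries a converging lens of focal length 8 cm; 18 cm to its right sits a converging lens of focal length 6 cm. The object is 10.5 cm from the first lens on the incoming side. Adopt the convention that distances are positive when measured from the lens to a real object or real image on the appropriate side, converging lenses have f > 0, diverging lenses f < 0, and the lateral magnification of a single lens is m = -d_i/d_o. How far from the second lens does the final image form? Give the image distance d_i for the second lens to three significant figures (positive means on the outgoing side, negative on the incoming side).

Lens 1: 1/d_i1 = 1/f_1 - 1/d_o1 = 1/8 - 1/10.5 = 0.02976 cm^-1, so d_i1 = 33.600 cm.
Since 33.600 cm > 18 cm, the first image lies past the second lens and serves as a virtual object: d_o2 = L - d_i1 = -15.600 cm.
Lens 2: 1/d_i2 = 1/f_2 - 1/d_o2 = 1/6 - 1/(-15.600) = 0.23077 cm^-1, so d_i2 = 4.333 cm.

4.33 cm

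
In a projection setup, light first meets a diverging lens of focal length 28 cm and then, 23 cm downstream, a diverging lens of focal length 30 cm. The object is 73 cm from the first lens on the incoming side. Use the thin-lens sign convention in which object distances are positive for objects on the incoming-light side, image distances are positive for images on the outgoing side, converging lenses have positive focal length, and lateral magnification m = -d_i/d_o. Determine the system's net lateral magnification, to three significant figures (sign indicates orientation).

Applying the thin-lens equation to the first lens, 1/(-28) = 1/73 + 1/d_i1, which gives d_i1 = -20.238 cm.
Its lateral magnification is m_1 = -d_i1/d_o1 = -(-20.238)/73 = 0.2772.
The intermediate image is virtual, 20.238 cm to the left of lens 1, so d_o2 = L - d_i1 = 23 - (-20.238) = 43.238 cm.
Applying the thin-lens equation again with f_2 = -30 cm and d_o2 = 43.238 cm gives d_i2 = -17.711 cm.
m_2 = -(-17.711)/(43.238) = 0.4096.
Total m = m_1 x m_2 = (0.2772)(0.4096) = 0.1136.

0.114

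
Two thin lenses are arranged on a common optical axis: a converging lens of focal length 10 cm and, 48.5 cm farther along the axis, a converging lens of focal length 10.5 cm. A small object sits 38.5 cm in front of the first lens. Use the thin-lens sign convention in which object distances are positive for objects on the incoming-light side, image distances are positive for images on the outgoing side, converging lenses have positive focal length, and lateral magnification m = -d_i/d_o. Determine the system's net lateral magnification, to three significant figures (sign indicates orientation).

First lens: d_i1 = 1/(1/10 - 1/38.5) = 13.509 cm.
m_1 = -(13.509)/38.5 = -0.3509.
The intermediate image is 13.509 cm to the right of lens 1, so d_o2 = L - d_i1 = 48.5 - 13.509 = 34.991 cm.
Second lens: d_i2 = 1/(1/10.5 - 1/(34.991)) = 15.002 cm.
m_2 = -(15.002)/(34.991) = -0.4287.
The system's lateral magnification is m_1 m_2 = (-0.3509)(-0.4287) = 0.1504.

0.150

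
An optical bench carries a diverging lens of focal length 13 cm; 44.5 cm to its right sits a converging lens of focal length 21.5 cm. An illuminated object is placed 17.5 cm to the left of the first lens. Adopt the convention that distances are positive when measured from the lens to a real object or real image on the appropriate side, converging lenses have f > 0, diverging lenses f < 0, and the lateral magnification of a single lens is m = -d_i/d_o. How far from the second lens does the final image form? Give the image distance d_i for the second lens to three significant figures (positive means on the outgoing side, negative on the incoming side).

First lens: d_i1 = 1/(1/(-13) - 1/17.5) = -7.459 cm.
With d_i1 < 0 the first image is virtual and lies on the object side; the object distance for lens 2 is d_o2 = 44.5 - (-7.459) = 51.959 cm.
Second lens: d_i2 = 1/(1/21.5 - 1/(51.959)) = 36.676 cm.

36.7 cm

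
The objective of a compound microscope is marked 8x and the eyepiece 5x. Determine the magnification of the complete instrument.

The overall magnification of a compound microscope is the product of the objective and eyepiece magnifications:
M = M_obj x M_eye = 8 x 5 = 40.

40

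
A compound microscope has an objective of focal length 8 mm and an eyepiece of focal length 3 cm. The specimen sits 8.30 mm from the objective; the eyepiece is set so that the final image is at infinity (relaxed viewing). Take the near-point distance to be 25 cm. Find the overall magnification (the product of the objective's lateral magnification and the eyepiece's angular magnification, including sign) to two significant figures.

-220

Convert to cm: f_obj = 8 mm = 0.8 cm; d_o = 8.30 mm = 0.83 cm.
Objective: 1/d_i = 1/f_obj - 1/d_o = 1/0.8 - 1/0.83 = 0.04518 cm^-1, so d_i = 22.133 cm.
m_obj = -d_i/d_o = -22.133/0.83 = -26.667.
Eyepiece angular magnification (image at infinity): M_eye = D/f_e = 25/3 = 8.333.
Overall M = m_obj x M_eye = (-26.667)(8.333) = -222.22.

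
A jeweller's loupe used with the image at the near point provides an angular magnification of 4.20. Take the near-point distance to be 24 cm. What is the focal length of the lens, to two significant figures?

For the image at the near point, M = 1 + D/f.
f = D/(M - 1) = 24/(4.2 - 1) = 7.500 cm.

7.5 cm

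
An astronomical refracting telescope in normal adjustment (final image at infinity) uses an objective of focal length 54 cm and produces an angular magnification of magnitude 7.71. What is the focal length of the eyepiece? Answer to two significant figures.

|M| = f_obj/f_eye, so f_eye = f_obj/|M| = 54/7.71 = 7.004 cm.

7.0 cm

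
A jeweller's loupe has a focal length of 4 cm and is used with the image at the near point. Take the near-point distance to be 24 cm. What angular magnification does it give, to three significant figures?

M = 1 + D/f = 1 + 24/4 = 7.000.

7.00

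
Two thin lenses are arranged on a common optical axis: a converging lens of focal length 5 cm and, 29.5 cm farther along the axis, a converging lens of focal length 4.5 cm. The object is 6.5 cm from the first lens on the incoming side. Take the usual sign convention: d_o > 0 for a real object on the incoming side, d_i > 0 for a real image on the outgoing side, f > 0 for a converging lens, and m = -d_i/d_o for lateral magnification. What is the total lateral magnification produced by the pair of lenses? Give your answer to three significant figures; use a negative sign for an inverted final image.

Applying the thin-lens equation to the first lens, 1/5 = 1/6.5 + 1/d_i1, which gives d_i1 = 21.667 cm.
Its lateral magnification is m_1 = -d_i1/d_o1 = -(21.667)/6.5 = -3.3333.
Object distance for lens 2: d_o2 = 29.5 - 21.667 = 7.833 cm.
Applying the thin-lens equation again with f_2 = 4.5 cm and d_o2 = 7.833 cm gives d_i2 = 10.575 cm.
m_2 = -(10.575)/(7.833) = -1.3500.
Total m = m_1 x m_2 = (-3.3333)(-1.3500) = 4.5000.

4.50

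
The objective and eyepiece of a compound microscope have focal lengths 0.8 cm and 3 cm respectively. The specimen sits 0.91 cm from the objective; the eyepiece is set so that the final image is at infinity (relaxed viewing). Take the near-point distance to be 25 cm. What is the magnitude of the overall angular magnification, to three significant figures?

60.6

Objective: 1/d_i = 1/f_obj - 1/d_o = 1/0.8 - 1/0.91 = 0.15110 cm^-1, so d_i = 6.618 cm.
m_obj = -d_i/d_o = -6.618/0.91 = -7.273.
Eyepiece angular magnification (image at infinity): M_eye = D/f_e = 25/3 = 8.333.
Overall M = m_obj x M_eye = (-7.273)(8.333) = -60.61.
|M| = 60.61.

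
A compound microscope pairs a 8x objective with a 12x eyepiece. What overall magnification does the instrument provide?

The overall magnification of a compound microscope is the product of the objective and eyepiece magnifications:
M = M_obj x M_eye = 8 x 12 = 96.

96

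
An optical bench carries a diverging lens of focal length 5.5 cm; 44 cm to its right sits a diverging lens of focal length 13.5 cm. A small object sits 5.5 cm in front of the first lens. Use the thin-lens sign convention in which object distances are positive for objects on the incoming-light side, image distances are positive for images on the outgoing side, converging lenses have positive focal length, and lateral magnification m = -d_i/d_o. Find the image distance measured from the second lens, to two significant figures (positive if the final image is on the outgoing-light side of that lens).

Lens 1: 1/d_i1 = 1/f_1 - 1/d_o1 = 1/(-5.5) - 1/5.5 = -0.36364 cm^-1, so d_i1 = -2.750 cm.
The intermediate image is virtual, 2.750 cm to the left of lens 1, so d_o2 = L - d_i1 = 44 - (-2.750) = 46.750 cm.
Lens 2: 1/d_i2 = 1/f_2 - 1/d_o2 = 1/(-13.5) - 1/(46.750) = -0.09546 cm^-1, so d_i2 = -10.475 cm.

-10 cm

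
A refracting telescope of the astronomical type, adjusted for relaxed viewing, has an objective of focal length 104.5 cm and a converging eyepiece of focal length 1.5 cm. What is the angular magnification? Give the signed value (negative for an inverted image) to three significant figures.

-69.7

M = -f_obj/f_eye = -104.5/(1.5) = -69.667.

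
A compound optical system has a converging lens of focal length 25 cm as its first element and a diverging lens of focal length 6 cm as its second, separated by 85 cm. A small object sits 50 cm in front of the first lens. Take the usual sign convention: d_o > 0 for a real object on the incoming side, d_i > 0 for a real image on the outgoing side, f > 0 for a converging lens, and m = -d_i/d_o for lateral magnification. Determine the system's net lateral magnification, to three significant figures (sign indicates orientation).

Lens 1: 1/d_i1 = 1/f_1 - 1/d_o1 = 1/25 - 1/50 = 0.02000 cm^-1, so d_i1 = 50.000 cm.
m_1 = -(50.000)/50 = -1.0000.
The intermediate image is 50.000 cm to the right of lens 1, so d_o2 = L - d_i1 = 85 - 50.000 = 35.000 cm.
Lens 2: 1/d_i2 = 1/f_2 - 1/d_o2 = 1/(-6) - 1/(35.000) = -0.19524 cm^-1, so d_i2 = -5.122 cm.
m_2 = -(-5.122)/(35.000) = 0.1463.
Total m = m_1 x m_2 = (-1.0000)(0.1463) = -0.1463.

-0.146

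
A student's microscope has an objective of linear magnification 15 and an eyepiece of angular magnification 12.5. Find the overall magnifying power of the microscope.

187.5

The overall magnification of a compound microscope is the product of the objective and eyepiece magnifications:
M = M_obj x M_eye = 15 x 12.5 = 187.5.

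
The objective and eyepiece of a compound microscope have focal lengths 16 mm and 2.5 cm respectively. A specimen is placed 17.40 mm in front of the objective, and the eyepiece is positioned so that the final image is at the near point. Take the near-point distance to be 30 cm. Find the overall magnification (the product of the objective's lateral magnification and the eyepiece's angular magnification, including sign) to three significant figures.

-149

Convert to cm: f_obj = 16 mm = 1.6 cm; d_o = 17.40 mm = 1.74 cm.
Objective: 1/d_i = 1/f_obj - 1/d_o = 1/1.6 - 1/1.74 = 0.05029 cm^-1, so d_i = 19.886 cm.
m_obj = -d_i/d_o = -19.886/1.74 = -11.429.
Eyepiece angular magnification (image at near point): M_eye = 1 + D/f_e = 1 + 30/2.5 = 13.000.
Overall M = m_obj x M_eye = (-11.429)(13.000) = -148.57.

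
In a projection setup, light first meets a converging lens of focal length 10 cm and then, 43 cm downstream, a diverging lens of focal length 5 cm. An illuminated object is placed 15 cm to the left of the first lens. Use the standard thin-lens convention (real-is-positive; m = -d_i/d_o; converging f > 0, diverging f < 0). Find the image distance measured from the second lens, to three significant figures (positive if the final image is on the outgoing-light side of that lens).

-3.61 cm

First lens: d_i1 = 1/(1/10 - 1/15) = 30.000 cm.
That image sits 13.000 cm in front of the second lens, so d_o2 = 13.000 cm.
Second lens: d_i2 = 1/(1/(-5) - 1/(13.000)) = -3.611 cm.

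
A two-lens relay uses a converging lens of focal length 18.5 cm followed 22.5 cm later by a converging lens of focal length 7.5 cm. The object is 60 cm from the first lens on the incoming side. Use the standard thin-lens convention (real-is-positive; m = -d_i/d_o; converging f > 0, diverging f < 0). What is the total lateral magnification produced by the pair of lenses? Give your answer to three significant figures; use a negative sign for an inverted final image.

Applying the thin-lens equation to the first lens, 1/18.5 = 1/60 + 1/d_i1, which gives d_i1 = 26.747 cm.
Its lateral magnification is m_1 = -d_i1/d_o1 = -(26.747)/60 = -0.4458.
This image would form 26.747 cm past lens 1, i.e. 4.247 cm beyond lens 2, so it is a virtual object for lens 2: d_o2 = 22.5 - 26.747 = -4.247 cm.
Applying the thin-lens equation again with f_2 = 7.5 cm and d_o2 = -4.247 cm gives d_i2 = 2.712 cm.
m_2 = -(2.712)/(-4.247) = 0.6385.
Overall magnification: m = m_1 m_2 = -0.2846.

-0.285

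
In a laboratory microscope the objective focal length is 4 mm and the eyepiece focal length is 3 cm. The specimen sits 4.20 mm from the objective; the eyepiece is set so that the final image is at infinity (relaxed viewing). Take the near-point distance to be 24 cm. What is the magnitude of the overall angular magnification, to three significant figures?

160

Convert to cm: f_obj = 4 mm = 0.4 cm; d_o = 4.20 mm = 0.42 cm.
Objective: 1/d_i = 1/f_obj - 1/d_o = 1/0.4 - 1/0.42 = 0.11905 cm^-1, so d_i = 8.400 cm.
m_obj = -d_i/d_o = -8.400/0.42 = -20.000.
Eyepiece angular magnification (image at infinity): M_eye = D/f_e = 24/3 = 8.000.
Overall M = m_obj x M_eye = (-20.000)(8.000) = -160.00.
|M| = 160.00.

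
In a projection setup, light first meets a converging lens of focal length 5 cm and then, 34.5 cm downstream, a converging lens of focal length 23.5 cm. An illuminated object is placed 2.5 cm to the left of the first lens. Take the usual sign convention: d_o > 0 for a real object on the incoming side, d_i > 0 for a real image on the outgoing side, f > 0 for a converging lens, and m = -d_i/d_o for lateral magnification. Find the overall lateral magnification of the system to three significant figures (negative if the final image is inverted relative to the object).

-2.94

Applying the thin-lens equation to the first lens, 1/5 = 1/2.5 + 1/d_i1, which gives d_i1 = -5.000 cm.
Its lateral magnification is m_1 = -d_i1/d_o1 = -(-5.000)/2.5 = 2.0000.
The intermediate image is virtual, 5.000 cm to the left of lens 1, so d_o2 = L - d_i1 = 34.5 - (-5.000) = 39.500 cm.
Applying the thin-lens equation again with f_2 = 23.5 cm and d_o2 = 39.500 cm gives d_i2 = 58.016 cm.
m_2 = -(58.016)/(39.500) = -1.4688.
Total m = m_1 x m_2 = (2.0000)(-1.4688) = -2.9375.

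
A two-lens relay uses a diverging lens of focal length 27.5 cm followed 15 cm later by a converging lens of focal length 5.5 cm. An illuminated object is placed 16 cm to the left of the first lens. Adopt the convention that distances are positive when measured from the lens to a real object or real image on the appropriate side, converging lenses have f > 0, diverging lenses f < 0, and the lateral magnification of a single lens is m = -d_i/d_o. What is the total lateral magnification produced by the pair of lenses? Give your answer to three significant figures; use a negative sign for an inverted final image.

Applying the thin-lens equation to the first lens, 1/(-27.5) = 1/16 + 1/d_i1, which gives d_i1 = -10.115 cm.
Its lateral magnification is m_1 = -d_i1/d_o1 = -(-10.115)/16 = 0.6322.
The intermediate image is virtual, 10.115 cm to the left of lens 1, so d_o2 = L - d_i1 = 15 - (-10.115) = 25.115 cm.
Applying the thin-lens equation again with f_2 = 5.5 cm and d_o2 = 25.115 cm gives d_i2 = 7.042 cm.
m_2 = -(7.042)/(25.115) = -0.2804.
Overall magnification: m = m_1 m_2 = -0.1773.

-0.177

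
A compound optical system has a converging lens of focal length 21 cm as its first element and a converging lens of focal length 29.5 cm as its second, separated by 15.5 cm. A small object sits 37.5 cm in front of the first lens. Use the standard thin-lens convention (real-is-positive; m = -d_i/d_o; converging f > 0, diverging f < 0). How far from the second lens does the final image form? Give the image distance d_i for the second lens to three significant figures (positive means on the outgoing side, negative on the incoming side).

Lens 1: 1/d_i1 = 1/f_1 - 1/d_o1 = 1/21 - 1/37.5 = 0.02095 cm^-1, so d_i1 = 47.727 cm.
Since 47.727 cm > 15.5 cm, the first image lies past the second lens and serves as a virtual object: d_o2 = L - d_i1 = -32.227 cm.
Lens 2: 1/d_i2 = 1/f_2 - 1/d_o2 = 1/29.5 - 1/(-32.227) = 0.06493 cm^-1, so d_i2 = 15.402 cm.

15.4 cm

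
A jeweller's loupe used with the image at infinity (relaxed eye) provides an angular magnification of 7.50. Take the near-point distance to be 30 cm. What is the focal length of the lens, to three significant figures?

For the image at infinity, M = D/f.
f = D/M = 30/7.5 = 4.000 cm.

4.00 cm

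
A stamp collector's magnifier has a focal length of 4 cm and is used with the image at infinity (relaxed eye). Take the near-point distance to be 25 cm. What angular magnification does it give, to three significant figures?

M = D/f = 25/4 = 6.250.

6.25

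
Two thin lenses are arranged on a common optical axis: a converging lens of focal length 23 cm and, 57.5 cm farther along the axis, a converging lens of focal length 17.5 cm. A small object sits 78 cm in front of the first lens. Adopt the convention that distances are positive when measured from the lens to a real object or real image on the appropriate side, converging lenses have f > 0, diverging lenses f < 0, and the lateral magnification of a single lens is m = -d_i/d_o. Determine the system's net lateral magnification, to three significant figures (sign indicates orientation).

0.991

Applying the thin-lens equation to the first lens, 1/23 = 1/78 + 1/d_i1, which gives d_i1 = 32.618 cm.
Its lateral magnification is m_1 = -d_i1/d_o1 = -(32.618)/78 = -0.4182.
That image sits 24.882 cm in front of the second lens, so d_o2 = 24.882 cm.
Applying the thin-lens equation again with f_2 = 17.5 cm and d_o2 = 24.882 cm gives d_i2 = 58.987 cm.
m_2 = -(58.987)/(24.882) = -2.3707.
Total m = m_1 x m_2 = (-0.4182)(-2.3707) = 0.9914.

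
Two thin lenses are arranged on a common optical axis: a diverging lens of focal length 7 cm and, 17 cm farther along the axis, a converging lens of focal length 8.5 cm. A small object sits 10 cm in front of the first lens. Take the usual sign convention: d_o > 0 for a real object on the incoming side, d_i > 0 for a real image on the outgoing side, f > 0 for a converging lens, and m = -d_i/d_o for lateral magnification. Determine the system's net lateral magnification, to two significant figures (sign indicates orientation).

Lens 1: 1/d_i1 = 1/f_1 - 1/d_o1 = 1/(-7) - 1/10 = -0.24286 cm^-1, so d_i1 = -4.118 cm.
m_1 = -(-4.118)/10 = 0.4118.
With d_i1 < 0 the first image is virtual and lies on the object side; the object distance for lens 2 is d_o2 = 17 - (-4.118) = 21.118 cm.
Lens 2: 1/d_i2 = 1/f_2 - 1/d_o2 = 1/8.5 - 1/(21.118) = 0.07029 cm^-1, so d_i2 = 14.226 cm.
m_2 = -(14.226)/(21.118) = -0.6737.
The system's lateral magnification is m_1 m_2 = (0.4118)(-0.6737) = -0.2774.

-0.28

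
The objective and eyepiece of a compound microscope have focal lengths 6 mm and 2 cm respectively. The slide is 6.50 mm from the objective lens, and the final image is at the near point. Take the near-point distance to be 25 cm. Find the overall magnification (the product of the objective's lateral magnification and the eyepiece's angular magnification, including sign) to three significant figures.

Convert to cm: f_obj = 6 mm = 0.6 cm; d_o = 6.50 mm = 0.65 cm.
Objective: 1/d_i = 1/f_obj - 1/d_o = 1/0.6 - 1/0.65 = 0.12821 cm^-1, so d_i = 7.800 cm.
m_obj = -d_i/d_o = -7.800/0.65 = -12.000.
Eyepiece angular magnification (image at near point): M_eye = 1 + D/f_e = 1 + 25/2 = 13.500.
Overall M = m_obj x M_eye = (-12.000)(13.500) = -162.00.

-162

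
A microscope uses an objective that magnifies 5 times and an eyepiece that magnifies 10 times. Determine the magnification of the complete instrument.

50

The overall magnification of a compound microscope is the product of the objective and eyepiece magnifications:
M = M_obj x M_eye = 5 x 10 = 50.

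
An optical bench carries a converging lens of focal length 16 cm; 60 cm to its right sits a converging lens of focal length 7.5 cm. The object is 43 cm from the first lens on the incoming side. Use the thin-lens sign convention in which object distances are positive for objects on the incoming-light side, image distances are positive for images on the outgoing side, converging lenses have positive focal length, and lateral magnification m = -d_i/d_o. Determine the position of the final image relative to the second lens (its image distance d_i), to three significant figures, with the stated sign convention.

9.58 cm

Lens 1: 1/d_i1 = 1/f_1 - 1/d_o1 = 1/16 - 1/43 = 0.03924 cm^-1, so d_i1 = 25.481 cm.
That image sits 34.519 cm in front of the second lens, so d_o2 = 34.519 cm.
Lens 2: 1/d_i2 = 1/f_2 - 1/d_o2 = 1/7.5 - 1/(34.519) = 0.10436 cm^-1, so d_i2 = 9.582 cm.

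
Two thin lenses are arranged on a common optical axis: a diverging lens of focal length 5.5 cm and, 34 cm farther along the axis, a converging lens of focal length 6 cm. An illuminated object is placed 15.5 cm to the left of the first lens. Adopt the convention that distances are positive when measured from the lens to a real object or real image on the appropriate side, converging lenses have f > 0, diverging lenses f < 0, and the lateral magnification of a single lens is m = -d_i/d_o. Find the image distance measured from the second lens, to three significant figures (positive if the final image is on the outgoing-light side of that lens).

7.12 cm

Applying the thin-lens equation to the first lens, 1/(-5.5) = 1/15.5 + 1/d_i1, which gives d_i1 = -4.060 cm.
The intermediate image is virtual, 4.060 cm to the left of lens 1, so d_o2 = L - d_i1 = 34 - (-4.060) = 38.060 cm.
Applying the thin-lens equation again with f_2 = 6 cm and d_o2 = 38.060 cm gives d_i2 = 7.123 cm.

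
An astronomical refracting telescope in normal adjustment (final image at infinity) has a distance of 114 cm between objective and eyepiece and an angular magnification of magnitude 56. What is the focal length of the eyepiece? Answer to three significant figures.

In normal adjustment the tube length equals f_obj + f_eye and |M| = f_obj/f_eye.
So f_obj = 56 f_eye and 56 f_eye + f_eye = 114 cm, giving f_eye = 114/57 = 2.000 cm and f_obj = 112.000 cm.

2.00 cm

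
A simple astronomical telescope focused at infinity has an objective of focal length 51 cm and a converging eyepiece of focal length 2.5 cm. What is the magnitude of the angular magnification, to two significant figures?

20

|M| = f_obj/|f_eye| = 51/2.5 = 20.400.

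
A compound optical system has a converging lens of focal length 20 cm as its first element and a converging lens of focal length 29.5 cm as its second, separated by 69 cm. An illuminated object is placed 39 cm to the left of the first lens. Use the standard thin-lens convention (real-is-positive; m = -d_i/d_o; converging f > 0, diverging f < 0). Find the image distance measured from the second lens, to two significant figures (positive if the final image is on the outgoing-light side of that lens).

First lens: d_i1 = 1/(1/20 - 1/39) = 41.053 cm.
The intermediate image is 41.053 cm to the right of lens 1, so d_o2 = L - d_i1 = 69 - 41.053 = 27.947 cm.
Second lens: d_i2 = 1/(1/29.5 - 1/(27.947)) = -531.000 cm.

-530 cm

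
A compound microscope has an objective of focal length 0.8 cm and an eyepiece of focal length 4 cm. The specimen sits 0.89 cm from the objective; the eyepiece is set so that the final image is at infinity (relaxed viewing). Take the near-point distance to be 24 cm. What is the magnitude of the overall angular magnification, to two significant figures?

Objective: 1/d_i = 1/f_obj - 1/d_o = 1/0.8 - 1/0.89 = 0.12640 cm^-1, so d_i = 7.911 cm.
m_obj = -d_i/d_o = -7.911/0.89 = -8.889.
Eyepiece angular magnification (image at infinity): M_eye = D/f_e = 24/4 = 6.000.
Overall M = m_obj x M_eye = (-8.889)(6.000) = -53.33.
|M| = 53.33.

53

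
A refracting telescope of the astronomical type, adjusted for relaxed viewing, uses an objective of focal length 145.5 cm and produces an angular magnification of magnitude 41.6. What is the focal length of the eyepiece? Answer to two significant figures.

3.5 cm

|M| = f_obj/f_eye, so f_eye = f_obj/|M| = 145.5/41.6 = 3.498 cm.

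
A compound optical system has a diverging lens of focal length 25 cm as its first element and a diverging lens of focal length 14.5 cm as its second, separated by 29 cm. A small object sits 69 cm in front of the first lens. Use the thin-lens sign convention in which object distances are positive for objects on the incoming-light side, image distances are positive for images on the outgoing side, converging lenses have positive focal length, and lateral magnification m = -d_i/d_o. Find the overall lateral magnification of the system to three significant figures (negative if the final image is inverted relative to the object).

First lens: d_i1 = 1/(1/(-25) - 1/69) = -18.351 cm.
m_1 = -(-18.351)/69 = 0.2660.
With d_i1 < 0 the first image is virtual and lies on the object side; the object distance for lens 2 is d_o2 = 29 - (-18.351) = 47.351 cm.
Second lens: d_i2 = 1/(1/(-14.5) - 1/(47.351)) = -11.101 cm.
m_2 = -(-11.101)/(47.351) = 0.2344.
Total m = m_1 x m_2 = (0.2660)(0.2344) = 0.0623.

0.0623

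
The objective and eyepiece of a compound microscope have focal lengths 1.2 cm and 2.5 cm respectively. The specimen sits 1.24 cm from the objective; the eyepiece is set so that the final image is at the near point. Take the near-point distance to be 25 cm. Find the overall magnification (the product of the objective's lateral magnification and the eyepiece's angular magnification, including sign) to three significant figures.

Objective: 1/d_i = 1/f_obj - 1/d_o = 1/1.2 - 1/1.24 = 0.02688 cm^-1, so d_i = 37.200 cm.
m_obj = -d_i/d_o = -37.200/1.24 = -30.000.
Eyepiece angular magnification (image at near point): M_eye = 1 + D/f_e = 1 + 25/2.5 = 11.000.
Overall M = m_obj x M_eye = (-30.000)(11.000) = -330.00.

-330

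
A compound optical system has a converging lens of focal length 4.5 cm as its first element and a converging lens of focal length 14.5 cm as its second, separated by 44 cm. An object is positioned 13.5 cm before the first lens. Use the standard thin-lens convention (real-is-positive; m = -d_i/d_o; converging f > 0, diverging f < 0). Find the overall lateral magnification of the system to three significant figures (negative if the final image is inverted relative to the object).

0.319

Applying the thin-lens equation to the first lens, 1/4.5 = 1/13.5 + 1/d_i1, which gives d_i1 = 6.750 cm.
Its lateral magnification is m_1 = -d_i1/d_o1 = -(6.750)/13.5 = -0.5000.
That image sits 37.250 cm in front of the second lens, so d_o2 = 37.250 cm.
Applying the thin-lens equation again with f_2 = 14.5 cm and d_o2 = 37.250 cm gives d_i2 = 23.742 cm.
m_2 = -(23.742)/(37.250) = -0.6374.
The system's lateral magnification is m_1 m_2 = (-0.5000)(-0.6374) = 0.3187.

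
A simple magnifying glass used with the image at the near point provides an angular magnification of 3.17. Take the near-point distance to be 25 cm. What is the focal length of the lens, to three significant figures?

11.5 cm

For the image at the near point, M = 1 + D/f.
f = D/(M - 1) = 25/(3.17 - 1) = 11.521 cm.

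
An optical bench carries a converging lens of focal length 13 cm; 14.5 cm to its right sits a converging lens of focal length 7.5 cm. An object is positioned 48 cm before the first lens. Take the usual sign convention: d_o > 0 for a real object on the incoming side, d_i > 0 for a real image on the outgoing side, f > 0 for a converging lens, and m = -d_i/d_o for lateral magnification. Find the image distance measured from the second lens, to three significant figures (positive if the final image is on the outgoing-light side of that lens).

2.31 cm

Applying the thin-lens equation to the first lens, 1/13 = 1/48 + 1/d_i1, which gives d_i1 = 17.829 cm.
Since 17.829 cm > 14.5 cm, the first image lies past the second lens and serves as a virtual object: d_o2 = L - d_i1 = -3.329 cm.
Applying the thin-lens equation again with f_2 = 7.5 cm and d_o2 = -3.329 cm gives d_i2 = 2.305 cm.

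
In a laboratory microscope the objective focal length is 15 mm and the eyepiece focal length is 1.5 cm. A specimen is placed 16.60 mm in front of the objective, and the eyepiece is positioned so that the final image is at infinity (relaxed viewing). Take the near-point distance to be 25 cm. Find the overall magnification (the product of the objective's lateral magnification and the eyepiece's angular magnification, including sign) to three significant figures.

-156

Convert to cm: f_obj = 15 mm = 1.5 cm; d_o = 16.60 mm = 1.66 cm.
Objective: 1/d_i = 1/f_obj - 1/d_o = 1/1.5 - 1/1.66 = 0.06426 cm^-1, so d_i = 15.563 cm.
m_obj = -d_i/d_o = -15.563/1.66 = -9.375.
Eyepiece angular magnification (image at infinity): M_eye = D/f_e = 25/1.5 = 16.667.
Overall M = m_obj x M_eye = (-9.375)(16.667) = -156.25.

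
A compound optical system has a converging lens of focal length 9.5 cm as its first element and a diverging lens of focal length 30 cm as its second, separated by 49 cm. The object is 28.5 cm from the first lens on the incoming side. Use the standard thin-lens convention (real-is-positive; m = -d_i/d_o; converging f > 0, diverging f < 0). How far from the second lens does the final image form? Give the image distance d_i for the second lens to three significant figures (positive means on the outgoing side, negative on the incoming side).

First lens: d_i1 = 1/(1/9.5 - 1/28.5) = 14.250 cm.
That image sits 34.750 cm in front of the second lens, so d_o2 = 34.750 cm.
Second lens: d_i2 = 1/(1/(-30) - 1/(34.750)) = -16.100 cm.

-16.1 cm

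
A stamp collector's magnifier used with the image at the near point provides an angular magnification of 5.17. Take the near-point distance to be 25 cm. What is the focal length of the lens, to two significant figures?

6.0 cm

For the image at the near point, M = 1 + D/f.
f = D/(M - 1) = 25/(5.17 - 1) = 5.995 cm.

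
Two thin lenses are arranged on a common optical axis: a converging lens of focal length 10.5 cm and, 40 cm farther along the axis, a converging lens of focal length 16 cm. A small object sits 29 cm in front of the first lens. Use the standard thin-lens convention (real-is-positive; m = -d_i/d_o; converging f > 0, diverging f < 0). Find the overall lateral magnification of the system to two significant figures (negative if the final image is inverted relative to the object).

Applying the thin-lens equation to the first lens, 1/10.5 = 1/29 + 1/d_i1, which gives d_i1 = 16.459 cm.
Its lateral magnification is m_1 = -d_i1/d_o1 = -(16.459)/29 = -0.5676.
Object distance for lens 2: d_o2 = 40 - 16.459 = 23.541 cm.
Applying the thin-lens equation again with f_2 = 16 cm and d_o2 = 23.541 cm gives d_i2 = 49.950 cm.
m_2 = -(49.950)/(23.541) = -2.1219.
Overall magnification: m = m_1 m_2 = 1.2043.

1.2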